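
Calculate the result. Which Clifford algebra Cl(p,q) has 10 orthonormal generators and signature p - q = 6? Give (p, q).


We need p + q = 10 and p - q = 6.
Adding: 2p = 10 + 6 = 16, so p = 8.
Then q = 10 - 8 = 2.
(p, q) = (8, 2)


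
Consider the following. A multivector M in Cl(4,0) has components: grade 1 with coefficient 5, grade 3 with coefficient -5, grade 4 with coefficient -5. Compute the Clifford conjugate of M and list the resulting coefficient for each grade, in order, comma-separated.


Clifford conjugate sign for grade k: (-1)^(k(k+1)/2)
Grade 1: (-1)^(1*2/2) = (-1)^1 = -1, coeff 5 -> -5
Grade 3: (-1)^(3*4/2) = (-1)^6 = 1, coeff -5 -> -5
Grade 4: (-1)^(4*5/2) = (-1)^10 = 1, coeff -5 -> -5
Conjugated coefficients: -5, -5, -5


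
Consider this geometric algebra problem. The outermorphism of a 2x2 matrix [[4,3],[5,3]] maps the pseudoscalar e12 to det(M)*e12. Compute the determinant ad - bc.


The outermorphism of a linear map f sends e1^e2 to f(e1)^f(e2).
f(e1) = 4*e1 + 5*e2
f(e2) = 3*e1 + 3*e2
f(e1) ^ f(e2) = (4*e1 + 5*e2) ^ (3*e1 + 3*e2)
= 4*3*e12 + 5*3*e21
= (12 - 15)*e12
= -3*e12
Coefficient = -3


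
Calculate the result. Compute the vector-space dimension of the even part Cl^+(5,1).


Even subalgebra dimension = 2^(n-1)
n = 5 + 1 = 6
2^(6 - 1) = 2^5 = 32
Verification: sum of C(6,k) for even k = 1 + 15 + 15 + 1 = 32
Result = 32


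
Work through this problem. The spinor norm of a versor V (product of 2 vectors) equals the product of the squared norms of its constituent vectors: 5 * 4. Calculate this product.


Spinor norm N(V) = |v1|^2 * |v2|^2 * ... * |v2|^2
= 5 * 4
Running product: 5, 20
N(V) = 20


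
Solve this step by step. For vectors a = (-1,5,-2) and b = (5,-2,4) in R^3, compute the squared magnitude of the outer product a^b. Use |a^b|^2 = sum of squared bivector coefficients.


a wedge b = (a1*b2 - a2*b1)*e12 + (a1*b3 - a3*b1)*e13 + (a2*b3 - a3*b2)*e23
e12 coeff: (-1)*(-2) - 5*5 = 2 - 25 = -23
e13 coeff: (-1)*4 - (-2)*5 = -4 - (-10) = 6
e23 coeff: 5*4 - (-2)*(-2) = 20 - 4 = 16
|a wedge b|^2 = (-23)^2 + 6^2 + 16^2
= 529 + 36 + 256
= 821


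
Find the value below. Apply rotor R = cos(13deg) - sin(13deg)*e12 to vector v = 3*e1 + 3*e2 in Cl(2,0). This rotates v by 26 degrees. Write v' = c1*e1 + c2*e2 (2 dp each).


Rotor R = cos(13deg) - sin(13deg)*e12
Rotation angle theta = 2 * 13 = 26 degrees
v' = R*v*~R rotates v by theta.
cos(26deg) = 0.8988, sin(26deg) = 0.4384
v'_1 = 3*cos(26deg) - 3*sin(26deg)
= 3*0.8988 - 3*0.4384
= 1.38
v'_2 = 3*sin(26deg) + 3*cos(26deg)
= 3*0.4384 + 3*0.8988
= 4.01
v' = 1.38*e1 + 4.01*e2


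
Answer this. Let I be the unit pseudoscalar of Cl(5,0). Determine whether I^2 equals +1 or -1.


The pseudoscalar I = e1...e_n (product of all n generators) of Cl(p,q) satisfies I^2 = (-1)^(q + n(n-1)/2).
p = 5, q = 0, n = p + q = 5
n(n-1)/2 = 5 * 4 / 2 = 10
Exponent = q + n(n-1)/2 = 0 + 10 = 10
I^2 = (-1)^10 = +1


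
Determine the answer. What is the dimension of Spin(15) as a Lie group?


Spin(n) double-covers SO(n); both have Lie algebra so(n) of dimension n(n-1)/2.
n = 15
n(n-1) = 15 * 14 = 210
dim Spin(15) = 210/2 = 105


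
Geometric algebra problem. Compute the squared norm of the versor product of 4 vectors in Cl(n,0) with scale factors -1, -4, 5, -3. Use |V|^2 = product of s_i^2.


Each vector v_i has |v_i|^2 = s_i^2
Squared scales: (-1)^2 = 1, (-4)^2 = 16, 5^2 = 25, (-3)^2 = 9
|V|^2 = 1 * 16 * 25 * 9
= 3600


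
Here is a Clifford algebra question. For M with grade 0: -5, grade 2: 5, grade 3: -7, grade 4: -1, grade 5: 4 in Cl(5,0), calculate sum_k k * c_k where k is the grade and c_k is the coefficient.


Grade-weighted sum = sum of grade_k * coefficient_k
0*(-5) = 0
2*5 = 10
3*(-7) = -21
4*(-1) = -4
5*4 = 20
Total = 0 + 10 + (-21) + (-4) + 20 = 5


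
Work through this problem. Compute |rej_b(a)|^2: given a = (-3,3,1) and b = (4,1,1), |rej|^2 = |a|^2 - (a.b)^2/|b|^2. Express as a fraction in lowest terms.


|a|^2 = (-3)^2 + 3^2 + 1^2 = 19
|b|^2 = 4^2 + 1^2 + 1^2 = 18
a . b = (-3)*4 + 3*1 + 1*1 = -8
(a.b)^2 = (-8)^2 = 64
|rej|^2 = 19 - 64/18
= (342 - 64)/18
= 278/18
In lowest terms: 139/9


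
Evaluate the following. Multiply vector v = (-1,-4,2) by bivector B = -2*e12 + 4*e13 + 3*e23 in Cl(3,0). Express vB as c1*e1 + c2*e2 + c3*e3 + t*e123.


vB has grade-1 (vector) and grade-3 (trivector) parts: vB = (v _| B) + (v ^ B).
Vector part <vB>_1:
  e1: -v2*b12 - v3*b13 = -(-4)*(-2) - (2)*(4) = -16
  e2: v1*b12 - v3*b23 = (-1)*(-2) - (2)*(3) = -4
  e3: v1*b13 + v2*b23 = (-1)*(4) + (-4)*(3) = -16
Trivector part <vB>_3:
  e123: v1*b23 - v2*b13 + v3*b12 = (-1)*(3) - (-4)*(4) + (2)*(-2) = 9
vB = -16*e1 - 4*e2 - 16*e3 + 9*e123


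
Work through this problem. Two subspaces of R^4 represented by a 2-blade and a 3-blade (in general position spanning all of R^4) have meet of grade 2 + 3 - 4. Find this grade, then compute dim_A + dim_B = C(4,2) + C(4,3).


Meet grade = grade(A) + grade(B) - n
= 2 + 3 - 4 = 1
C(4,2) = 6
C(4,3) = 4
dim_A + dim_B = 6 + 4 = 10


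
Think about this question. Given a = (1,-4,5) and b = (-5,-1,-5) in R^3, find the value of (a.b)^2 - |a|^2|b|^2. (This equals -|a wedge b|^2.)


a . b = 1*(-5) + (-4)*(-1) + 5*(-5)
= -5 + 4 + (-25) = -26
|a|^2 = 1^2 + (-4)^2 + 5^2 = 42
|b|^2 = (-5)^2 + (-1)^2 + (-5)^2 = 51
(a.b)^2 = (-26)^2 = 676
|a|^2 * |b|^2 = 42 * 51 = 2142
Result = 676 - 2142 = -1466


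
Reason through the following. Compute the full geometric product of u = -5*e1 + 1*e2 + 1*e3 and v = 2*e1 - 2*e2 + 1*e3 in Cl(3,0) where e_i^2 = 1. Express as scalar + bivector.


In Cl(3,0): e_i^2 = 1, e_ie_j = -e_je_i for i != j.
Scalar part = u . v = (-5)*2 + 1*(-2) + 1*1
= -10 + (-2) + 1 = -11
e12 coeff = (-5)*(-2) - 1*2 = 10 - 2 = 8
e13 coeff = (-5)*1 - 1*2 = -5 - 2 = -7
e23 coeff = 1*1 - 1*(-2) = 1 - (-2) = 3
uv = -11 + 8*e12 - 7*e13 + 3*e23


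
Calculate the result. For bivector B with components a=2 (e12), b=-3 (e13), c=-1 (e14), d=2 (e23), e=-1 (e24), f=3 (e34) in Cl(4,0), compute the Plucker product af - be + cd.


Plucker relation: af - be + cd
a*f = 2*3 = 6
b*e = (-3)*(-1) = 3
c*d = (-1)*2 = -2
af - be + cd = 6 - 3 + (-2)
= 1


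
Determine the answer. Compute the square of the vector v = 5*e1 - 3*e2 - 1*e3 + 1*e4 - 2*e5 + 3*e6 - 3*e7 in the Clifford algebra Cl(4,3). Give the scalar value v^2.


v^2 = sum of c_i^2 * e_i^2
Positive signature terms (e_i^2 = +1): 5^2 + (-3)^2 + (-1)^2 + 1^2 = 36
Negative signature terms (e_j^2 = -1): (-2)^2 + 3^2 + (-3)^2 = 22
v^2 = 36 - 22 = 14


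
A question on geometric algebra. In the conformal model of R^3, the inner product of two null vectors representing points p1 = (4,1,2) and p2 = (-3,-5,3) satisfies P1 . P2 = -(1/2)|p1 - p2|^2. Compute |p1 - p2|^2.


p1 - p2 = (7, 6, -1)
|p1 - p2|^2 = 7^2 + 6^2 + (-1)^2
= 49 + 36 + 1
= 86


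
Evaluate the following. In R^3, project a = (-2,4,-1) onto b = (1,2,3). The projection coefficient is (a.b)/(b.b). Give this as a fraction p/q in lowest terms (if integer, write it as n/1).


Projection coefficient = (a . b) / (b . b)
a . b = (-2)*1 + 4*2 + (-1)*3
= -2 + 8 + (-3) = 3
b . b = 1^2 + 2^2 + 3^2
= 1 + 4 + 9 = 14
Coefficient = 3/14
In lowest terms: 3/14


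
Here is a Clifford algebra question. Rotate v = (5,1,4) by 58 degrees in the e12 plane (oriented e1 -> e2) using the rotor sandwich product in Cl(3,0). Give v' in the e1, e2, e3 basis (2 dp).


Rotor R = cos(29deg) - sin(29deg)*e12
Rotation angle theta = 2 * 29 = 58 degrees in the e12 plane (e1 -> e2).
The component perpendicular to the plane (e3) is invariant: v'_3 = v3 = 4.00
cos(58deg) = 0.5299, sin(58deg) = 0.8480
v'_1 = v1*cos(theta) - v2*sin(theta) = 5*0.5299 - 1*0.8480 = 1.80
v'_2 = v1*sin(theta) + v2*cos(theta) = 5*0.8480 + 1*0.5299 = 4.77
v' = 1.80*e1 + 4.77*e2 + 4.00*e3


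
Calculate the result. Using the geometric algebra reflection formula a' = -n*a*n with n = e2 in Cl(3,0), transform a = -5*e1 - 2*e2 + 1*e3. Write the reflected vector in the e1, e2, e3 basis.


Reflection formula: a' = -n*a*n, with n = e2 (unit vector, n^2 = 1).
For reflection through hyperplane perp to e2:
The component along e2 flips sign, others stay.
a = (-5, -2, 1)
a' = (-5, 2, 1)
a' = -5*e1 + 2*e2 + 1*e3


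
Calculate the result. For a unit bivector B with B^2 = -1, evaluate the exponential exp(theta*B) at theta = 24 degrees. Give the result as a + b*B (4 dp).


For a unit bivector B with B^2 = -1, the exponential series gives
e^(theta*B) = cos(theta) + sin(theta)*B (the GA analogue of Euler's formula).
theta = 24 degrees = 0.418879 rad
cos(24 deg) = 0.9135
sin(24 deg) = 0.4067
exp(theta*B) = 0.9135 + 0.4067*B


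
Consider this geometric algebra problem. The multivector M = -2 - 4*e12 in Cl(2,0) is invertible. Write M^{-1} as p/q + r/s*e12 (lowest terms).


M = -2 - 4*e12, where e12^2 = -1.
Since M commutes with its reverse ~M = a - b*e12, M * ~M = a^2 - b^2*e12^2 = a^2 + b^2.
So M^{-1} = ~M / (a^2 + b^2) = (a - b*e12)/(a^2 + b^2).
a^2 + b^2 = 4 + 16 = 20
Scalar part = -2/20 = -1/10
Bivector coeff = 4/20 = 1/5
M^{-1} = -1/10 + 1/5*e12


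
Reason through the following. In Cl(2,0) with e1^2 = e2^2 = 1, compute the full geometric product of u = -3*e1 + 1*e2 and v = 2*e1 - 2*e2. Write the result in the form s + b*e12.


Expand: (-3*e1 + 1*e2)(2*e1 - 2*e2)
= (-3)*2*e1e1 + (-3)*(-2)*e1e2 + 1*2*e2e1 + 1*(-2)*e2e2
Using e1^2 = e2^2 = 1, e2e1 = -e1e2:
Scalar part s = (-3)*2 + 1*(-2) = -6 + (-2) = -8
Bivector part b = (-3)*(-2) - 1*2 = 6 - 2 = 4
uv = -8 + 4*e12


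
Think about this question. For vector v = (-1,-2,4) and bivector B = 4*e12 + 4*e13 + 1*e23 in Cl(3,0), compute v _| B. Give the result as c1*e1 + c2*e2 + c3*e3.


Left contraction v _| B = <vB>_1 (grade-1 part of the geometric product vB).
Using e1_|e12 = e2, e2_|e12 = -e1, e1_|e13 = e3, e3_|e13 = -e1, e2_|e23 = e3, e3_|e23 = -e2:
e1 coeff: -v2*b12 - v3*b13 = -(-2)*(4) - (4)*(4) = -8
e2 coeff: v1*b12 - v3*b23 = (-1)*(4) - (4)*(1) = -8
e3 coeff: v1*b13 + v2*b23 = (-1)*(4) + (-2)*(1) = -6
v _| B = -8*e1 - 8*e2 - 6*e3


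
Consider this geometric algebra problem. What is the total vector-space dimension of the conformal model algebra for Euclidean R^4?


The conformal model of R^4 uses Cl(5,1): the 4 Euclidean generators plus two extra orthogonal generators e+ (e+^2 = +1) and e- (e-^2 = -1), from which the null vectors e0, einf are built.
Number of generators m = 4 + 2 = 6.
dim Cl(p,q) = 2^m = 2^6 = 64


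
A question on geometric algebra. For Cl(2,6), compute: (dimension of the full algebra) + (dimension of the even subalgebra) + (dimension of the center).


n = 2 + 6 = 8
Total dim = 2^8 = 256
Even subalgebra dim = 2^7 = 128
n is even, so center dim = 1
Sum = 256 + 128 + 1 = 385


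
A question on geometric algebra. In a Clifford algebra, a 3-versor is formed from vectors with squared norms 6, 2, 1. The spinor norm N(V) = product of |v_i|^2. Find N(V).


Spinor norm N(V) = |v1|^2 * |v2|^2 * ... * |v3|^2
= 6 * 2 * 1
Running product: 6, 12, 12
N(V) = 12


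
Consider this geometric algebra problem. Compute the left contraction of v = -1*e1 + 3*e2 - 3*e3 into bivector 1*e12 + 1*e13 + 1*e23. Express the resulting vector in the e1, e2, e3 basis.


Left contraction v _| B = <vB>_1 (grade-1 part of the geometric product vB).
Using e1_|e12 = e2, e2_|e12 = -e1, e1_|e13 = e3, e3_|e13 = -e1, e2_|e23 = e3, e3_|e23 = -e2:
e1 coeff: -v2*b12 - v3*b13 = -(3)*(1) - (-3)*(1) = 0
e2 coeff: v1*b12 - v3*b23 = (-1)*(1) - (-3)*(1) = 2
e3 coeff: v1*b13 + v2*b23 = (-1)*(1) + (3)*(1) = 2
v _| B = 0*e1 + 2*e2 + 2*e3


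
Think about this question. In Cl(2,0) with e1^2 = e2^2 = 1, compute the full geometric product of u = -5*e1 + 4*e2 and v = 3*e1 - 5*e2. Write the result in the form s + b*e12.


Expand: (-5*e1 + 4*e2)(3*e1 - 5*e2)
= (-5)*3*e1e1 + (-5)*(-5)*e1e2 + 4*3*e2e1 + 4*(-5)*e2e2
Using e1^2 = e2^2 = 1, e2e1 = -e1e2:
Scalar part s = (-5)*3 + 4*(-5) = -15 + (-20) = -35
Bivector part b = (-5)*(-5) - 4*3 = 25 - 12 = 13
uv = -35 + 13*e12


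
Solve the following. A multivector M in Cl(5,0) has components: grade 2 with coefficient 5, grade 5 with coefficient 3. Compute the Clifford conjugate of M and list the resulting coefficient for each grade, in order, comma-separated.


Clifford conjugate sign for grade k: (-1)^(k(k+1)/2)
Grade 2: (-1)^(2*3/2) = (-1)^3 = -1, coeff 5 -> -5
Grade 5: (-1)^(5*6/2) = (-1)^15 = -1, coeff 3 -> -3
Conjugated coefficients: -5, -3


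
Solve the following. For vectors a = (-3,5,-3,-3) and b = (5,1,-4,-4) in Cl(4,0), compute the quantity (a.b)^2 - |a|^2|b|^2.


a . b = (-3)*5 + 5*1 + (-3)*(-4) + (-3)*(-4)
= -15 + 5 + 12 + 12 = 14
|a|^2 = (-3)^2 + 5^2 + (-3)^2 + (-3)^2 = 52
|b|^2 = 5^2 + 1^2 + (-4)^2 + (-4)^2 = 58
(a.b)^2 = 14^2 = 196
|a|^2 * |b|^2 = 52 * 58 = 3016
Result = 196 - 3016 = -2820


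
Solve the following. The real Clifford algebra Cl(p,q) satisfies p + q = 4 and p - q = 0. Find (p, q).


We need p + q = 4 and p - q = 0.
Adding: 2p = 4 + 0 = 4, so p = 2.
Then q = 4 - 2 = 2.
(p, q) = (2, 2)


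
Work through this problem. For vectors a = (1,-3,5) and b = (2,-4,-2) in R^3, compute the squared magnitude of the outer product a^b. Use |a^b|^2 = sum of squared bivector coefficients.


a wedge b = (a1*b2 - a2*b1)*e12 + (a1*b3 - a3*b1)*e13 + (a2*b3 - a3*b2)*e23
e12 coeff: 1*(-4) - (-3)*2 = -4 - (-6) = 2
e13 coeff: 1*(-2) - 5*2 = -2 - 10 = -12
e23 coeff: (-3)*(-2) - 5*(-4) = 6 - (-20) = 26
|a wedge b|^2 = 2^2 + (-12)^2 + 26^2
= 4 + 144 + 676
= 824


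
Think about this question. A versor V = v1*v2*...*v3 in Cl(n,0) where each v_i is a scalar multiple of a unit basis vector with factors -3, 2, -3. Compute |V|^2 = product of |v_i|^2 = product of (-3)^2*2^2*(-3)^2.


Each vector v_i has |v_i|^2 = s_i^2
Squared scales: (-3)^2 = 9, 2^2 = 4, (-3)^2 = 9
|V|^2 = 9 * 4 * 9
= 324


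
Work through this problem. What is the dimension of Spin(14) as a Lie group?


Spin(n) double-covers SO(n); both have Lie algebra so(n) of dimension n(n-1)/2.
n = 14
n(n-1) = 14 * 13 = 182
dim Spin(14) = 182/2 = 91


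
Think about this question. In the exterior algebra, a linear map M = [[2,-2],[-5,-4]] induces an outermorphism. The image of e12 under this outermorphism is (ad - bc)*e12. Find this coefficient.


The outermorphism of a linear map f sends e1^e2 to f(e1)^f(e2).
f(e1) = 2*e1 - 5*e2
f(e2) = -2*e1 - 4*e2
f(e1) ^ f(e2) = (2*e1 - 5*e2) ^ (-2*e1 - 4*e2)
= 2*(-4)*e12 + (-5)*(-2)*e21
= (-8 - 10)*e12
= -18*e12
Coefficient = -18


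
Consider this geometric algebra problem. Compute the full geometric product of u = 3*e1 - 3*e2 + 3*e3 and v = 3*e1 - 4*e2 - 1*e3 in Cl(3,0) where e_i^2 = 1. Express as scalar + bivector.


In Cl(3,0): e_i^2 = 1, e_ie_j = -e_je_i for i != j.
Scalar part = u . v = 3*3 + (-3)*(-4) + 3*(-1)
= 9 + 12 + (-3) = 18
e12 coeff = 3*(-4) - (-3)*3 = -12 - (-9) = -3
e13 coeff = 3*(-1) - 3*3 = -3 - 9 = -12
e23 coeff = (-3)*(-1) - 3*(-4) = 3 - (-12) = 15
uv = 18 - 3*e12 - 12*e13 + 15*e23


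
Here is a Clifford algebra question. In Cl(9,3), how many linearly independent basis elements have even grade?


Even subalgebra dimension = 2^(n-1)
n = 9 + 3 = 12
2^(12 - 1) = 2^11 = 2048
Verification: sum of C(12,k) for even k = 1 + 66 + 495 + 924 + 495 + 66 + 1 = 2048
Result = 2048


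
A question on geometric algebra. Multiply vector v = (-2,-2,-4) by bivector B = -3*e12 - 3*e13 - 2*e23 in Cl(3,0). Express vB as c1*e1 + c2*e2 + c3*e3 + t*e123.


vB has grade-1 (vector) and grade-3 (trivector) parts: vB = (v _| B) + (v ^ B).
Vector part <vB>_1:
  e1: -v2*b12 - v3*b13 = -(-2)*(-3) - (-4)*(-3) = -18
  e2: v1*b12 - v3*b23 = (-2)*(-3) - (-4)*(-2) = -2
  e3: v1*b13 + v2*b23 = (-2)*(-3) + (-2)*(-2) = 10
Trivector part <vB>_3:
  e123: v1*b23 - v2*b13 + v3*b12 = (-2)*(-2) - (-2)*(-3) + (-4)*(-3) = 10
vB = -18*e1 - 2*e2 + 10*e3 + 10*e123


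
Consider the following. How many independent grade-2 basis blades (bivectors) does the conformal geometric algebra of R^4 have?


The conformal model of R^4 uses Cl(5,1) with m = 4 + 2 = 6 generators.
Number of grade-2 blades = C(m, 2) = C(6, 2)
= 6*5/2 = 15


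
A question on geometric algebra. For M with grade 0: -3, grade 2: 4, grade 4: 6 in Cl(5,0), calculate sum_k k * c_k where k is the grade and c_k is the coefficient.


Grade-weighted sum = sum of grade_k * coefficient_k
0*(-3) = 0
2*4 = 8
4*6 = 24
Total = 0 + 8 + 24 = 32


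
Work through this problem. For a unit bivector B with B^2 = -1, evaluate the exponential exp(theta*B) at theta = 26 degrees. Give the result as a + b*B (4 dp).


For a unit bivector B with B^2 = -1, the exponential series gives
e^(theta*B) = cos(theta) + sin(theta)*B (the GA analogue of Euler's formula).
theta = 26 degrees = 0.453786 rad
cos(26 deg) = 0.8988
sin(26 deg) = 0.4384
exp(theta*B) = 0.8988 + 0.4384*B


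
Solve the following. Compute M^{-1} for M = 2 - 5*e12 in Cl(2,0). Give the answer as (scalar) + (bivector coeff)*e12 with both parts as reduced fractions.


M = 2 - 5*e12, where e12^2 = -1.
Since M commutes with its reverse ~M = a - b*e12, M * ~M = a^2 - b^2*e12^2 = a^2 + b^2.
So M^{-1} = ~M / (a^2 + b^2) = (a - b*e12)/(a^2 + b^2).
a^2 + b^2 = 4 + 25 = 29
Scalar part = 2/29 = 2/29
Bivector coeff = 5/29 = 5/29
M^{-1} = 2/29 + 5/29*e12


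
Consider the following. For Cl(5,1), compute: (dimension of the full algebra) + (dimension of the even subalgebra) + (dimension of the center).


n = 5 + 1 = 6
Total dim = 2^6 = 64
Even subalgebra dim = 2^5 = 32
n is even, so center dim = 1
Sum = 64 + 32 + 1 = 97


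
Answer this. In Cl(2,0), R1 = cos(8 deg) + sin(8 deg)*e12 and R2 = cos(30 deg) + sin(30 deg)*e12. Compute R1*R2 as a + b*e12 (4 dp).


Same-plane rotors commute and their half-angles add:
R1*R2 = cos(a1 + a2) + sin(a1 + a2)*e12.
a1 + a2 = 8 + 30 = 38 deg
cos(38 deg) = 0.7880
sin(38 deg) = 0.6157
R1*R2 = 0.7880 + 0.6157*e12


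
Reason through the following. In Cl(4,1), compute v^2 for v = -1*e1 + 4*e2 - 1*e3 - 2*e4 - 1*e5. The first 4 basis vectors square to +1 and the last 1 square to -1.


v^2 = sum of c_i^2 * e_i^2
Positive signature terms (e_i^2 = +1): (-1)^2 + 4^2 + (-1)^2 + (-2)^2 = 22
Negative signature terms (e_j^2 = -1): (-1)^2 = 1
v^2 = 22 - 1 = 21


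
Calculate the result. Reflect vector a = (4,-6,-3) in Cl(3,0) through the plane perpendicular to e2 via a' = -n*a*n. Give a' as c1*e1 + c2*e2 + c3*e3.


Reflection formula: a' = -n*a*n, with n = e2 (unit vector, n^2 = 1).
For reflection through hyperplane perp to e2:
The component along e2 flips sign, others stay.
a = (4, -6, -3)
a' = (4, 6, -3)
a' = 4*e1 + 6*e2 - 3*e3


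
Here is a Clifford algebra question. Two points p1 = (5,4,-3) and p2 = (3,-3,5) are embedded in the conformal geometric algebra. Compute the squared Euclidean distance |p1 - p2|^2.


p1 - p2 = (2, 7, -8)
|p1 - p2|^2 = 2^2 + 7^2 + (-8)^2
= 4 + 49 + 64
= 117


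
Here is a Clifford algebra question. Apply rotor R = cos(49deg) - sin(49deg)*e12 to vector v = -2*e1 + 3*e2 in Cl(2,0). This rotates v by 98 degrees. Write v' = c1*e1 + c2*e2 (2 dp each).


Rotor R = cos(49deg) - sin(49deg)*e12
Rotation angle theta = 2 * 49 = 98 degrees
v' = R*v*~R rotates v by theta.
cos(98deg) = -0.1392, sin(98deg) = 0.9903
v'_1 = -2*cos(98deg) - 3*sin(98deg)
= -2*(-0.1392) - 3*0.9903
= -2.69
v'_2 = -2*sin(98deg) + 3*cos(98deg)
= -2*0.9903 + 3*(-0.1392)
= -2.40
v' = -2.69*e1 - 2.40*e2


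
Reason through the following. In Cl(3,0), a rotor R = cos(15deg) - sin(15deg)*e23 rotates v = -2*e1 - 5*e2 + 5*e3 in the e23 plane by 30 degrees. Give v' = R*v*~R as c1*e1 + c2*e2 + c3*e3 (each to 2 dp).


Rotor R = cos(15deg) - sin(15deg)*e23
Rotation angle theta = 2 * 15 = 30 degrees in the e23 plane (e2 -> e3).
The component perpendicular to the plane (e1) is invariant: v'_1 = v1 = -2.00
cos(30deg) = 0.8660, sin(30deg) = 0.5000
v'_2 = v2*cos(theta) - v3*sin(theta) = -5*0.8660 - 5*0.5000 = -6.83
v'_3 = v2*sin(theta) + v3*cos(theta) = -5*0.5000 + 5*0.8660 = 1.83
v' = -2.00*e1 - 6.83*e2 + 1.83*e3


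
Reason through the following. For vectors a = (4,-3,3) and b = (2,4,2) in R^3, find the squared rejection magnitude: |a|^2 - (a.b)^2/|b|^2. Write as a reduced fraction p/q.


|a|^2 = 4^2 + (-3)^2 + 3^2 = 34
|b|^2 = 2^2 + 4^2 + 2^2 = 24
a . b = 4*2 + (-3)*4 + 3*2 = 2
(a.b)^2 = 2^2 = 4
|rej|^2 = 34 - 4/24
= (816 - 4)/24
= 812/24
In lowest terms: 203/6


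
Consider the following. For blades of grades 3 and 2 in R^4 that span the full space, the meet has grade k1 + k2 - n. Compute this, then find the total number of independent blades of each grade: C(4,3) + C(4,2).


Meet grade = grade(A) + grade(B) - n
= 3 + 2 - 4 = 1
C(4,3) = 4
C(4,2) = 6
dim_A + dim_B = 4 + 6 = 10


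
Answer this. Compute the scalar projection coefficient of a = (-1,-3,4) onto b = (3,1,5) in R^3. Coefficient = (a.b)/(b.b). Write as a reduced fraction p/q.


Projection coefficient = (a . b) / (b . b)
a . b = (-1)*3 + (-3)*1 + 4*5
= -3 + (-3) + 20 = 14
b . b = 3^2 + 1^2 + 5^2
= 9 + 1 + 25 = 35
Coefficient = 14/35
In lowest terms: 2/5


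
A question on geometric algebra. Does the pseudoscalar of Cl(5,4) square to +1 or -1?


The pseudoscalar I = e1...e_n (product of all n generators) of Cl(p,q) satisfies I^2 = (-1)^(q + n(n-1)/2).
p = 5, q = 4, n = p + q = 9
n(n-1)/2 = 9 * 8 / 2 = 36
Exponent = q + n(n-1)/2 = 4 + 36 = 40
I^2 = (-1)^40 = +1


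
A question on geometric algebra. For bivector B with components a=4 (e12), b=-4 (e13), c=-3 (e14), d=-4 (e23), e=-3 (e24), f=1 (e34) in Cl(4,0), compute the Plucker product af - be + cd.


Plucker relation: af - be + cd
a*f = 4*1 = 4
b*e = (-4)*(-3) = 12
c*d = (-3)*(-4) = 12
af - be + cd = 4 - 12 + 12
= 4


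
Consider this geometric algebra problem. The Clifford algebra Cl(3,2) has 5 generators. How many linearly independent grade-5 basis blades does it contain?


Number of grade-k basis blades in Cl(p,q) with n = p + q is C(n, k).
n = 3 + 2 = 5
C(5, 5) = 5! / (5! * 0!)
= 120 / (120 * 1)
= 1


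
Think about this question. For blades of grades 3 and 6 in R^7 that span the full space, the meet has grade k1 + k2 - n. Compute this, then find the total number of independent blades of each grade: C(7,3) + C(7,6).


Meet grade = grade(A) + grade(B) - n
= 3 + 6 - 7 = 2
C(7,3) = 35
C(7,6) = 7
dim_A + dim_B = 35 + 7 = 42


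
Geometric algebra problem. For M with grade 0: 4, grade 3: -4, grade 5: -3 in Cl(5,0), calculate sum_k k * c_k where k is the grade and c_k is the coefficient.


Grade-weighted sum = sum of grade_k * coefficient_k
0*4 = 0
3*(-4) = -12
5*(-3) = -15
Total = 0 + (-12) + (-15) = -27


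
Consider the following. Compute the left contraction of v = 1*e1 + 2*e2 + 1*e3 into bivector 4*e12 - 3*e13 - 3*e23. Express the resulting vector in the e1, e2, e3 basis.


Left contraction v _| B = <vB>_1 (grade-1 part of the geometric product vB).
Using e1_|e12 = e2, e2_|e12 = -e1, e1_|e13 = e3, e3_|e13 = -e1, e2_|e23 = e3, e3_|e23 = -e2:
e1 coeff: -v2*b12 - v3*b13 = -(2)*(4) - (1)*(-3) = -5
e2 coeff: v1*b12 - v3*b23 = (1)*(4) - (1)*(-3) = 7
e3 coeff: v1*b13 + v2*b23 = (1)*(-3) + (2)*(-3) = -9
v _| B = -5*e1 + 7*e2 - 9*e3


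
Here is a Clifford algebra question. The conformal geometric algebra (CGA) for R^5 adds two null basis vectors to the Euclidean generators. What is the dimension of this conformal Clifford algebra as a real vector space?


The conformal model of R^5 uses Cl(6,1): the 5 Euclidean generators plus two extra orthogonal generators e+ (e+^2 = +1) and e- (e-^2 = -1), from which the null vectors e0, einf are built.
Number of generators m = 5 + 2 = 7.
dim Cl(p,q) = 2^m = 2^7 = 128


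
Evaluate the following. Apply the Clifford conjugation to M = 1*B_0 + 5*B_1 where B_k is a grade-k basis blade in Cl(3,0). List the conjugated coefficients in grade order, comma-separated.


Clifford conjugate sign for grade k: (-1)^(k(k+1)/2)
Grade 0: (-1)^(0*1/2) = (-1)^0 = 1, coeff 1 -> 1
Grade 1: (-1)^(1*2/2) = (-1)^1 = -1, coeff 5 -> -5
Conjugated coefficients: 1, -5


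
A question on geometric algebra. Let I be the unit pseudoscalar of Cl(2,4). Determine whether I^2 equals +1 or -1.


The pseudoscalar I = e1...e_n (product of all n generators) of Cl(p,q) satisfies I^2 = (-1)^(q + n(n-1)/2).
p = 2, q = 4, n = p + q = 6
n(n-1)/2 = 6 * 5 / 2 = 15
Exponent = q + n(n-1)/2 = 4 + 15 = 19
I^2 = (-1)^19 = -1


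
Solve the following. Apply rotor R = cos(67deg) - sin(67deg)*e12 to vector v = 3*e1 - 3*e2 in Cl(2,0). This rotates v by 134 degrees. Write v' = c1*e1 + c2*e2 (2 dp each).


Rotor R = cos(67deg) - sin(67deg)*e12
Rotation angle theta = 2 * 67 = 134 degrees
v' = R*v*~R rotates v by theta.
cos(134deg) = -0.6947, sin(134deg) = 0.7193
v'_1 = 3*cos(134deg) - (-3)*sin(134deg)
= 3*(-0.6947) - (-3)*0.7193
= 0.07
v'_2 = 3*sin(134deg) + (-3)*cos(134deg)
= 3*0.7193 + (-3)*(-0.6947)
= 4.24
v' = 0.07*e1 + 4.24*e2


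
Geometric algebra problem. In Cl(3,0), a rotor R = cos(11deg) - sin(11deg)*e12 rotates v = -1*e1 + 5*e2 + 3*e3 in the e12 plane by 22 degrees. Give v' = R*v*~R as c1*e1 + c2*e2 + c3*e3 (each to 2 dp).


Rotor R = cos(11deg) - sin(11deg)*e12
Rotation angle theta = 2 * 11 = 22 degrees in the e12 plane (e1 -> e2).
The component perpendicular to the plane (e3) is invariant: v'_3 = v3 = 3.00
cos(22deg) = 0.9272, sin(22deg) = 0.3746
v'_1 = v1*cos(theta) - v2*sin(theta) = -1*0.9272 - 5*0.3746 = -2.80
v'_2 = v1*sin(theta) + v2*cos(theta) = -1*0.3746 + 5*0.9272 = 4.26
v' = -2.80*e1 + 4.26*e2 + 3.00*e3


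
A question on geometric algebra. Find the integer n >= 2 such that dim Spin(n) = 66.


dim Spin(n) = dim so(n) = n(n-1)/2.
Solve n(n-1)/2 = 66, i.e. n^2 - n - 132 = 0.
Discriminant = 1 + 8*66 = 529
n = (1 + sqrt(529))/2 = (1 + 23)/2 = 12


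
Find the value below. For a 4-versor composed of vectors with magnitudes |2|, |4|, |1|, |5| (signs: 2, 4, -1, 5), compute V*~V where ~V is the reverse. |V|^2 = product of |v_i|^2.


Each vector v_i has |v_i|^2 = s_i^2
Squared scales: 2^2 = 4, 4^2 = 16, (-1)^2 = 1, 5^2 = 25
|V|^2 = 4 * 16 * 1 * 25
= 1600


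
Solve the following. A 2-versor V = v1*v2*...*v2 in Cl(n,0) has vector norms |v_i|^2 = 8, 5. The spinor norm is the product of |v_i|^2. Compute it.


Spinor norm N(V) = |v1|^2 * |v2|^2 * ... * |v2|^2
= 8 * 5
Running product: 8, 40
N(V) = 40


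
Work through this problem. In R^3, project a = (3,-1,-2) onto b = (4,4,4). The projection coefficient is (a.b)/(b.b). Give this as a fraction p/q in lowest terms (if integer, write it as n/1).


Projection coefficient = (a . b) / (b . b)
a . b = 3*4 + (-1)*4 + (-2)*4
= 12 + (-4) + (-8) = 0
b . b = 4^2 + 4^2 + 4^2
= 16 + 16 + 16 = 48
Coefficient = 0/48
In lowest terms: 0/1


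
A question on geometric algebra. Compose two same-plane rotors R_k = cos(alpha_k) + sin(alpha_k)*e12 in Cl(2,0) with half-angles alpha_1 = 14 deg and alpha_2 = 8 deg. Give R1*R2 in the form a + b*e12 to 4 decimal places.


Same-plane rotors commute and their half-angles add:
R1*R2 = cos(a1 + a2) + sin(a1 + a2)*e12.
a1 + a2 = 14 + 8 = 22 deg
cos(22 deg) = 0.9272
sin(22 deg) = 0.3746
R1*R2 = 0.9272 + 0.3746*e12


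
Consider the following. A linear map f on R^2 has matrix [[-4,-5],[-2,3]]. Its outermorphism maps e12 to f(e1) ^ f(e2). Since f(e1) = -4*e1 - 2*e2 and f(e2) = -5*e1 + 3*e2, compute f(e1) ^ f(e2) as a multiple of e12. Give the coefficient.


The outermorphism of a linear map f sends e1^e2 to f(e1)^f(e2).
f(e1) = -4*e1 - 2*e2
f(e2) = -5*e1 + 3*e2
f(e1) ^ f(e2) = (-4*e1 - 2*e2) ^ (-5*e1 + 3*e2)
= (-4)*3*e12 + (-2)*(-5)*e21
= (-12 - 10)*e12
= -22*e12
Coefficient = -22


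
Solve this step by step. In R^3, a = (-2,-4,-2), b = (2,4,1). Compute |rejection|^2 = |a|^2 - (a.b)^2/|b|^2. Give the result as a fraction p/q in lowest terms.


|a|^2 = (-2)^2 + (-4)^2 + (-2)^2 = 24
|b|^2 = 2^2 + 4^2 + 1^2 = 21
a . b = (-2)*2 + (-4)*4 + (-2)*1 = -22
(a.b)^2 = (-22)^2 = 484
|rej|^2 = 24 - 484/21
= (504 - 484)/21
= 20/21
In lowest terms: 20/21


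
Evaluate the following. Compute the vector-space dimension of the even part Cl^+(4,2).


Even subalgebra dimension = 2^(n-1)
n = 4 + 2 = 6
2^(6 - 1) = 2^5 = 32
Verification: sum of C(6,k) for even k = 1 + 15 + 15 + 1 = 32
Result = 32


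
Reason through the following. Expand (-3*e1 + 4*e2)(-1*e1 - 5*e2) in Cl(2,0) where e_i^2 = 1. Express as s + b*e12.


Expand: (-3*e1 + 4*e2)(-1*e1 - 5*e2)
= (-3)*(-1)*e1e1 + (-3)*(-5)*e1e2 + 4*(-1)*e2e1 + 4*(-5)*e2e2
Using e1^2 = e2^2 = 1, e2e1 = -e1e2:
Scalar part s = (-3)*(-1) + 4*(-5) = 3 + (-20) = -17
Bivector part b = (-3)*(-5) - 4*(-1) = 15 - (-4) = 19
uv = -17 + 19*e12


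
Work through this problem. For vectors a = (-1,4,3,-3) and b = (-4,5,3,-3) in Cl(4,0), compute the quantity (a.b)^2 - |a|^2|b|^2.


a . b = (-1)*(-4) + 4*5 + 3*3 + (-3)*(-3)
= 4 + 20 + 9 + 9 = 42
|a|^2 = (-1)^2 + 4^2 + 3^2 + (-3)^2 = 35
|b|^2 = (-4)^2 + 5^2 + 3^2 + (-3)^2 = 59
(a.b)^2 = 42^2 = 1764
|a|^2 * |b|^2 = 35 * 59 = 2065
Result = 1764 - 2065 = -301


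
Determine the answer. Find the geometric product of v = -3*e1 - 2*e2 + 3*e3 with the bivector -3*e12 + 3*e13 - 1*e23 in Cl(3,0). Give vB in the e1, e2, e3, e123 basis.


vB has grade-1 (vector) and grade-3 (trivector) parts: vB = (v _| B) + (v ^ B).
Vector part <vB>_1:
  e1: -v2*b12 - v3*b13 = -(-2)*(-3) - (3)*(3) = -15
  e2: v1*b12 - v3*b23 = (-3)*(-3) - (3)*(-1) = 12
  e3: v1*b13 + v2*b23 = (-3)*(3) + (-2)*(-1) = -7
Trivector part <vB>_3:
  e123: v1*b23 - v2*b13 + v3*b12 = (-3)*(-1) - (-2)*(3) + (3)*(-3) = 0
vB = -15*e1 + 12*e2 - 7*e3 + 0*e123


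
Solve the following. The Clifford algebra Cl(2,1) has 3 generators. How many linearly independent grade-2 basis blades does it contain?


Number of grade-k basis blades in Cl(p,q) with n = p + q is C(n, k).
n = 2 + 1 = 3
C(3, 2) = 3! / (2! * 1!)
= 6 / (2 * 1)
= 3


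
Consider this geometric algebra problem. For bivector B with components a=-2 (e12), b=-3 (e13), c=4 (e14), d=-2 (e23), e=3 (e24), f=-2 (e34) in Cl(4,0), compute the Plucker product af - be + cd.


Plucker relation: af - be + cd
a*f = (-2)*(-2) = 4
b*e = (-3)*3 = -9
c*d = 4*(-2) = -8
af - be + cd = 4 - (-9) + (-8)
= 5


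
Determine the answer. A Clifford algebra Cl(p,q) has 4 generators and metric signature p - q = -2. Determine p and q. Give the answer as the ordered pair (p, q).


We need p + q = 4 and p - q = -2.
Adding: 2p = 4 + (-2) = 2, so p = 1.
Then q = 4 - 1 = 3.
(p, q) = (1, 3)


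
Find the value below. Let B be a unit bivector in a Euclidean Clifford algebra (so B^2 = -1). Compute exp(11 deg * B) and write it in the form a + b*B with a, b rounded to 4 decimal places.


For a unit bivector B with B^2 = -1, the exponential series gives
e^(theta*B) = cos(theta) + sin(theta)*B (the GA analogue of Euler's formula).
theta = 11 degrees = 0.191986 rad
cos(11 deg) = 0.9816
sin(11 deg) = 0.1908
exp(theta*B) = 0.9816 + 0.1908*B


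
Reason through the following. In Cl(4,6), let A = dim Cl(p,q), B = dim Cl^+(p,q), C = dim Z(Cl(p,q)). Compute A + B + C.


n = 4 + 6 = 10
Total dim = 2^10 = 1024
Even subalgebra dim = 2^9 = 512
n is even, so center dim = 1
Sum = 1024 + 512 + 1 = 1537


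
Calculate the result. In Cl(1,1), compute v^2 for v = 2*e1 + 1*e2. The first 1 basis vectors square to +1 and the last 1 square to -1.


v^2 = sum of c_i^2 * e_i^2
Positive signature terms (e_i^2 = +1): 2^2 = 4
Negative signature terms (e_j^2 = -1): 1^2 = 1
v^2 = 4 - 1 = 3


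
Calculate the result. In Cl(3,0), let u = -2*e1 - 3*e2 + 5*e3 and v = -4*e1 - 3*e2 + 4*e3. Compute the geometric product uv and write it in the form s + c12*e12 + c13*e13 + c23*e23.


In Cl(3,0): e_i^2 = 1, e_ie_j = -e_je_i for i != j.
Scalar part = u . v = (-2)*(-4) + (-3)*(-3) + 5*4
= 8 + 9 + 20 = 37
e12 coeff = (-2)*(-3) - (-3)*(-4) = 6 - 12 = -6
e13 coeff = (-2)*4 - 5*(-4) = -8 - (-20) = 12
e23 coeff = (-3)*4 - 5*(-3) = -12 - (-15) = 3
uv = 37 - 6*e12 + 12*e13 + 3*e23


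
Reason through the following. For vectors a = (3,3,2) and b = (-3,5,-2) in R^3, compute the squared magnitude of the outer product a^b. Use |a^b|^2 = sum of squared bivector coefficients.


a wedge b = (a1*b2 - a2*b1)*e12 + (a1*b3 - a3*b1)*e13 + (a2*b3 - a3*b2)*e23
e12 coeff: 3*5 - 3*(-3) = 15 - (-9) = 24
e13 coeff: 3*(-2) - 2*(-3) = -6 - (-6) = 0
e23 coeff: 3*(-2) - 2*5 = -6 - 10 = -16
|a wedge b|^2 = 24^2 + 0^2 + (-16)^2
= 576 + 0 + 256
= 832


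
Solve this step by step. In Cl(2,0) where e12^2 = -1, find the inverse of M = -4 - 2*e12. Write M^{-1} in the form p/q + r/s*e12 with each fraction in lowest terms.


M = -4 - 2*e12, where e12^2 = -1.
Since M commutes with its reverse ~M = a - b*e12, M * ~M = a^2 - b^2*e12^2 = a^2 + b^2.
So M^{-1} = ~M / (a^2 + b^2) = (a - b*e12)/(a^2 + b^2).
a^2 + b^2 = 16 + 4 = 20
Scalar part = -4/20 = -1/5
Bivector coeff = 2/20 = 1/10
M^{-1} = -1/5 + 1/10*e12


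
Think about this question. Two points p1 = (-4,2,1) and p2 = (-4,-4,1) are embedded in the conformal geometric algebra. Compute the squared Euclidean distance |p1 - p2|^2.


p1 - p2 = (0, 6, 0)
|p1 - p2|^2 = 0^2 + 6^2 + 0^2
= 0 + 36 + 0
= 36


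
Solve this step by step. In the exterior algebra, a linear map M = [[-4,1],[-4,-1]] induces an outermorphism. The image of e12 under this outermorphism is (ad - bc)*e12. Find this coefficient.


The outermorphism of a linear map f sends e1^e2 to f(e1)^f(e2).
f(e1) = -4*e1 - 4*e2
f(e2) = 1*e1 - 1*e2
f(e1) ^ f(e2) = (-4*e1 - 4*e2) ^ (1*e1 - 1*e2)
= (-4)*(-1)*e12 + (-4)*1*e21
= (4 - (-4))*e12
= 8*e12
Coefficient = 8


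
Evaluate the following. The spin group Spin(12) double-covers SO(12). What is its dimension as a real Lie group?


Spin(n) double-covers SO(n); both have Lie algebra so(n) of dimension n(n-1)/2.
n = 12
n(n-1) = 12 * 11 = 132
dim Spin(12) = 132/2 = 66


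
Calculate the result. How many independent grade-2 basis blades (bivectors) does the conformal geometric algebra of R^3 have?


The conformal model of R^3 uses Cl(4,1) with m = 3 + 2 = 5 generators.
Number of grade-2 blades = C(m, 2) = C(5, 2)
= 5*4/2 = 10


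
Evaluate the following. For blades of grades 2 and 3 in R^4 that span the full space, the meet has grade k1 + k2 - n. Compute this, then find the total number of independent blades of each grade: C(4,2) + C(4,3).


Meet grade = grade(A) + grade(B) - n
= 2 + 3 - 4 = 1
C(4,2) = 6
C(4,3) = 4
dim_A + dim_B = 6 + 4 = 10


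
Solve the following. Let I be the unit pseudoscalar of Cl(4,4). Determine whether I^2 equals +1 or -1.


The pseudoscalar I = e1...e_n (product of all n generators) of Cl(p,q) satisfies I^2 = (-1)^(q + n(n-1)/2).
p = 4, q = 4, n = p + q = 8
n(n-1)/2 = 8 * 7 / 2 = 28
Exponent = q + n(n-1)/2 = 4 + 28 = 32
I^2 = (-1)^32 = +1


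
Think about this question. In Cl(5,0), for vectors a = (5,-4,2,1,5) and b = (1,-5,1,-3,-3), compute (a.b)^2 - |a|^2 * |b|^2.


a . b = 5*1 + (-4)*(-5) + 2*1 + 1*(-3) + 5*(-3)
= 5 + 20 + 2 + (-3) + (-15) = 9
|a|^2 = 5^2 + (-4)^2 + 2^2 + 1^2 + 5^2 = 71
|b|^2 = 1^2 + (-5)^2 + 1^2 + (-3)^2 + (-3)^2 = 45
(a.b)^2 = 9^2 = 81
|a|^2 * |b|^2 = 71 * 45 = 3195
Result = 81 - 3195 = -3114


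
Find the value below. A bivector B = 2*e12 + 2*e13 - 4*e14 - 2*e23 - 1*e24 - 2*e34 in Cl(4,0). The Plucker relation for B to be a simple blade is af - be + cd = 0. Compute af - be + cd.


Plucker relation: af - be + cd
a*f = 2*(-2) = -4
b*e = 2*(-1) = -2
c*d = (-4)*(-2) = 8
af - be + cd = -4 - (-2) + 8
= 6


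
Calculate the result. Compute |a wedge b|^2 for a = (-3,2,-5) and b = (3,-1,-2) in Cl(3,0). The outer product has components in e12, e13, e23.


a wedge b = (a1*b2 - a2*b1)*e12 + (a1*b3 - a3*b1)*e13 + (a2*b3 - a3*b2)*e23
e12 coeff: (-3)*(-1) - 2*3 = 3 - 6 = -3
e13 coeff: (-3)*(-2) - (-5)*3 = 6 - (-15) = 21
e23 coeff: 2*(-2) - (-5)*(-1) = -4 - 5 = -9
|a wedge b|^2 = (-3)^2 + 21^2 + (-9)^2
= 9 + 441 + 81
= 531


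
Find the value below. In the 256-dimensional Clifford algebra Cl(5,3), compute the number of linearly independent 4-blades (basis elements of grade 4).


Number of grade-k basis blades in Cl(p,q) with n = p + q is C(n, k).
n = 5 + 3 = 8
C(8, 4) = 8! / (4! * 4!)
= 40320 / (24 * 24)
= 70


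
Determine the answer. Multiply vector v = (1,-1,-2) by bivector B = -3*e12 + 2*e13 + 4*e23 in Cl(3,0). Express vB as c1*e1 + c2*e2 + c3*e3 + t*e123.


vB has grade-1 (vector) and grade-3 (trivector) parts: vB = (v _| B) + (v ^ B).
Vector part <vB>_1:
  e1: -v2*b12 - v3*b13 = -(-1)*(-3) - (-2)*(2) = 1
  e2: v1*b12 - v3*b23 = (1)*(-3) - (-2)*(4) = 5
  e3: v1*b13 + v2*b23 = (1)*(2) + (-1)*(4) = -2
Trivector part <vB>_3:
  e123: v1*b23 - v2*b13 + v3*b12 = (1)*(4) - (-1)*(2) + (-2)*(-3) = 12
vB = 1*e1 + 5*e2 - 2*e3 + 12*e123


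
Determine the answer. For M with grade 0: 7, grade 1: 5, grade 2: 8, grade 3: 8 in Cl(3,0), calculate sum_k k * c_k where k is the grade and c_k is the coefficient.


Grade-weighted sum = sum of grade_k * coefficient_k
0*7 = 0
1*5 = 5
2*8 = 16
3*8 = 24
Total = 0 + 5 + 16 + 24 = 45


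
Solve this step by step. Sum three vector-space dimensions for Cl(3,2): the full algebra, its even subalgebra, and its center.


n = 3 + 2 = 5
Total dim = 2^5 = 32
Even subalgebra dim = 2^4 = 16
n is odd, so center dim = 2
Sum = 32 + 16 + 2 = 50


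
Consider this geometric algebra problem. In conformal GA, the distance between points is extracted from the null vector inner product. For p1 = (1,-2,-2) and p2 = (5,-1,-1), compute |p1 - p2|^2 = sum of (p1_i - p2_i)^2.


p1 - p2 = (-4, -1, -1)
|p1 - p2|^2 = (-4)^2 + (-1)^2 + (-1)^2
= 16 + 1 + 1
= 18


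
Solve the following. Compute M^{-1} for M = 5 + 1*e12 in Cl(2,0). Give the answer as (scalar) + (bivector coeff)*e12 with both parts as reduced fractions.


M = 5 + 1*e12, where e12^2 = -1.
Since M commutes with its reverse ~M = a - b*e12, M * ~M = a^2 - b^2*e12^2 = a^2 + b^2.
So M^{-1} = ~M / (a^2 + b^2) = (a - b*e12)/(a^2 + b^2).
a^2 + b^2 = 25 + 1 = 26
Scalar part = 5/26 = 5/26
Bivector coeff = -1/26 = -1/26
M^{-1} = 5/26 - 1/26*e12


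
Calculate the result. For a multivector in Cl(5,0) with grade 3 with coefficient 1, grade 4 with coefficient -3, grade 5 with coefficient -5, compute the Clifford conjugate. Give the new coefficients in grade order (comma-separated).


Clifford conjugate sign for grade k: (-1)^(k(k+1)/2)
Grade 3: (-1)^(3*4/2) = (-1)^6 = 1, coeff 1 -> 1
Grade 4: (-1)^(4*5/2) = (-1)^10 = 1, coeff -3 -> -3
Grade 5: (-1)^(5*6/2) = (-1)^15 = -1, coeff -5 -> 5
Conjugated coefficients: 1, -3, 5


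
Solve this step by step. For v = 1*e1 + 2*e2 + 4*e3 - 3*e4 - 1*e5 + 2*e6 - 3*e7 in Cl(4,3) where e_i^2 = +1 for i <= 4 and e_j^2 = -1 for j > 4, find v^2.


v^2 = sum of c_i^2 * e_i^2
Positive signature terms (e_i^2 = +1): 1^2 + 2^2 + 4^2 + (-3)^2 = 30
Negative signature terms (e_j^2 = -1): (-1)^2 + 2^2 + (-3)^2 = 14
v^2 = 30 - 14 = 16


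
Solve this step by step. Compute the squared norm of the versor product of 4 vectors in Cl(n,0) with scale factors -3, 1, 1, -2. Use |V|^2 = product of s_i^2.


Each vector v_i has |v_i|^2 = s_i^2
Squared scales: (-3)^2 = 9, 1^2 = 1, 1^2 = 1, (-2)^2 = 4
|V|^2 = 9 * 1 * 1 * 4
= 36


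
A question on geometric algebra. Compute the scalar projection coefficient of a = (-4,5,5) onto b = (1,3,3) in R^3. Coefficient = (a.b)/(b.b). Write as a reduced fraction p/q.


Projection coefficient = (a . b) / (b . b)
a . b = (-4)*1 + 5*3 + 5*3
= -4 + 15 + 15 = 26
b . b = 1^2 + 3^2 + 3^2
= 1 + 9 + 9 = 19
Coefficient = 26/19
In lowest terms: 26/19


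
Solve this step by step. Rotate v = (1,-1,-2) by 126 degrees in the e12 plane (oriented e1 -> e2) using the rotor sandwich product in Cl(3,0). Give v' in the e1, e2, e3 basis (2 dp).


Rotor R = cos(63deg) - sin(63deg)*e12
Rotation angle theta = 2 * 63 = 126 degrees in the e12 plane (e1 -> e2).
The component perpendicular to the plane (e3) is invariant: v'_3 = v3 = -2.00
cos(126deg) = -0.5878, sin(126deg) = 0.8090
v'_1 = v1*cos(theta) - v2*sin(theta) = 1*(-0.5878) - (-1)*0.8090 = 0.22
v'_2 = v1*sin(theta) + v2*cos(theta) = 1*0.8090 + (-1)*(-0.5878) = 1.40
v' = 0.22*e1 + 1.40*e2 - 2.00*e3


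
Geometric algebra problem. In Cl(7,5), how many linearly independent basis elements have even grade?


Even subalgebra dimension = 2^(n-1)
n = 7 + 5 = 12
2^(12 - 1) = 2^11 = 2048
Verification: sum of C(12,k) for even k = 1 + 66 + 495 + 924 + 495 + 66 + 1 = 2048
Result = 2048
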